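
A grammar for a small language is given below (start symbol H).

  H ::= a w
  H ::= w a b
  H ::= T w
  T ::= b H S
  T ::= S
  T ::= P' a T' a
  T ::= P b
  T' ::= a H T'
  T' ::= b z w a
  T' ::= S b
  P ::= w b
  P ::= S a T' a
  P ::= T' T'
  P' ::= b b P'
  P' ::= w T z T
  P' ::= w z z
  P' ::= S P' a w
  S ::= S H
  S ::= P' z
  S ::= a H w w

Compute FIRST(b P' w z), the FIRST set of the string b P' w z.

{ b }

b is a terminal; add {b} and stop.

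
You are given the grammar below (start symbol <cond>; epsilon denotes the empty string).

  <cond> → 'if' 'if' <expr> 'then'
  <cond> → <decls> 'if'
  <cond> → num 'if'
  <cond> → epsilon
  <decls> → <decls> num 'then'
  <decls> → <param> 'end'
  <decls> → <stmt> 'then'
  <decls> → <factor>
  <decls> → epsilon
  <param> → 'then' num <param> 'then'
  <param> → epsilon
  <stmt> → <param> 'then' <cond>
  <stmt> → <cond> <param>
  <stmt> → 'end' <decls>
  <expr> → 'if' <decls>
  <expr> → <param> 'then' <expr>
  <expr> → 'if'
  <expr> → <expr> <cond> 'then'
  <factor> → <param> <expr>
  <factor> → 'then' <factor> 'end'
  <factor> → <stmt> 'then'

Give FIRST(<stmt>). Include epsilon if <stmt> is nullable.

{ 'end', 'if', 'then', num, epsilon }

From <stmt> → <param> 'then' <cond>: <param> nullable, take FIRST(<param>) ∪ {'then'} = { 'then' }.
From <stmt> → <cond> <param>: <cond>, <param> nullable, take FIRST(<cond>) ∪ FIRST(<param>) = { 'end', 'if', 'then', num }; also epsilon since the whole RHS is nullable.
<stmt> → 'end' <decls> contributes {'end'}.
Union: FIRST(<stmt>) = { 'end', 'if', 'then', num, epsilon }.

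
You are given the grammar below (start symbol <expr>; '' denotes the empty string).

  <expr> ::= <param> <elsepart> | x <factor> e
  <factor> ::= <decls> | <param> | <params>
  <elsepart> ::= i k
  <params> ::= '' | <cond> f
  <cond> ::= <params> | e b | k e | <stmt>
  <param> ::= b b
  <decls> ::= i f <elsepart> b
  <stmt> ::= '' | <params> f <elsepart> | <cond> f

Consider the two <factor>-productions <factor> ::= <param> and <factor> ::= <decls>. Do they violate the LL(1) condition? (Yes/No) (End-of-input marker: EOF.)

No

FIRST(<param>) = { b } and FIRST(<decls>) = { i }.
The FIRST sets are disjoint and neither alternative is nullable — no conflict.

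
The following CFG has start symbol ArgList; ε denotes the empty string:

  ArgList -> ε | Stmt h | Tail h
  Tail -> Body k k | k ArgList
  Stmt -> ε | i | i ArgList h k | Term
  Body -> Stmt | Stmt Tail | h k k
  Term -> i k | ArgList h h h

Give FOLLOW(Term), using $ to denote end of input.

In Stmt -> Term: Term is at the end, add FOLLOW(Stmt) = { h, i, k }.
Union: FOLLOW(Term) = { h, i, k }.

{ h, i, k }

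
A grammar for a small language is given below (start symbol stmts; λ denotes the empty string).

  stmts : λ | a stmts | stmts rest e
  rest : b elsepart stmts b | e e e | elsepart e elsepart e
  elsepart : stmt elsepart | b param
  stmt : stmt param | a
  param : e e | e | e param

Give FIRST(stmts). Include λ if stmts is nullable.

stmts : λ contributes λ.
stmts : a stmts contributes {a}.
From stmts : stmts rest e: stmts nullable, take FIRST(stmts) ∪ FIRST(rest) = { a, b, e }.
Union: FIRST(stmts) = { a, b, e, λ }.

{ a, b, e, λ }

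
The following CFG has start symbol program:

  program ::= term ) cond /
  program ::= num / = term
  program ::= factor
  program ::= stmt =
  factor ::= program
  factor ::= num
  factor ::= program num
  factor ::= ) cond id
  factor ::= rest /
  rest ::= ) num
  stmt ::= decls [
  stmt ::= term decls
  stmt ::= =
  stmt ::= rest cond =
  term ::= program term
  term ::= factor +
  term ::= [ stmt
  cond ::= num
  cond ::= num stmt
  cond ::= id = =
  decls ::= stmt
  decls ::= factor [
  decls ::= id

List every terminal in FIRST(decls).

From decls ::= stmt: add FIRST(stmt) = { ), =, [, id, num }.
From decls ::= factor [: add FIRST(factor) = { ), =, [, id, num }.
decls ::= id contributes {id}.
Union: FIRST(decls) = { ), =, [, id, num }.

{ ), =, [, id, num }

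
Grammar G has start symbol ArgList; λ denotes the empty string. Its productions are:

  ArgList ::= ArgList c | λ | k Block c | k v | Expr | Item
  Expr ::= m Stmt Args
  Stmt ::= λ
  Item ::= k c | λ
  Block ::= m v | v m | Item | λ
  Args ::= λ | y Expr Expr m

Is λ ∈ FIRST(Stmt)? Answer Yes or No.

Yes

Stmt has an λ-production, so Stmt ⇒ λ.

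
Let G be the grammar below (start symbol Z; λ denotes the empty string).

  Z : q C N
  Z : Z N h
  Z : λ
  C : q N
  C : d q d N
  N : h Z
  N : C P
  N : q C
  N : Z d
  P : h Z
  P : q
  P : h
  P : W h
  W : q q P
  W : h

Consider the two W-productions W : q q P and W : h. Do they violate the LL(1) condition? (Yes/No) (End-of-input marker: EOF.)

No

FIRST(q q P) = { q } and FIRST(h) = { h }.
The FIRST sets are disjoint and neither alternative is nullable — no conflict.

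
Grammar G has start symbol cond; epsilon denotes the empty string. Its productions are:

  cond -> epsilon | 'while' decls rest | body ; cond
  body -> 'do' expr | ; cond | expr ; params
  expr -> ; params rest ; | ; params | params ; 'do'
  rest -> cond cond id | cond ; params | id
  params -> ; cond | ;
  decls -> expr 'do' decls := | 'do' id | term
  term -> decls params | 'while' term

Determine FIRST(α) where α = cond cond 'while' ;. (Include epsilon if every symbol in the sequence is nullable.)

Add FIRST(cond)\{epsilon} = { 'do', 'while', ; }; cond is nullable, continue.
Add FIRST(cond)\{epsilon} = { 'do', 'while', ; }; cond is nullable, continue.
'while' is a terminal; add {'while'} and stop.

{ 'do', 'while', ; }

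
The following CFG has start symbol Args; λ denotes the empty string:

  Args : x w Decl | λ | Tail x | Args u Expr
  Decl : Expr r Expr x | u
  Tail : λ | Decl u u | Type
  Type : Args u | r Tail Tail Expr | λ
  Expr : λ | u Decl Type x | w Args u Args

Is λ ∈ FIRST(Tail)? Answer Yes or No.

Tail has an λ-production, so Tail ⇒ λ.

Yes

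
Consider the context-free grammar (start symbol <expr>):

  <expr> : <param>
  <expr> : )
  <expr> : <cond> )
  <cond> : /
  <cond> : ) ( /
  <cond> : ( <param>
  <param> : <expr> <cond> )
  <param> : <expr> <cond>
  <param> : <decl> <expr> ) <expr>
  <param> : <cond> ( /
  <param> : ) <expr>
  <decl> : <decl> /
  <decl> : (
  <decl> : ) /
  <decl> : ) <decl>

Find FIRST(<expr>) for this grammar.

{ (, ), / }

From <expr> : <param>: add FIRST(<param>) = { (, ), / }.
<expr> : ) contributes {)}.
From <expr> : <cond> ): add FIRST(<cond>) = { (, ), / }.
Union: FIRST(<expr>) = { (, ), / }.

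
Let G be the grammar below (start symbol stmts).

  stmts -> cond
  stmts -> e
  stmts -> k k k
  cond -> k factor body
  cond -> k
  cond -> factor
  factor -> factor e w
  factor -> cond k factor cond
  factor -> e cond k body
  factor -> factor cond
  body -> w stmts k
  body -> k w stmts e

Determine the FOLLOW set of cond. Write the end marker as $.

In stmts -> cond: cond is at the end, add FOLLOW(stmts) = { $, e, k }.
In factor -> cond k factor cond: add FIRST(k factor cond) = { k }.
In factor -> cond k factor cond: cond is at the end, add FOLLOW(factor) = { $, e, k, w }.
In factor -> e cond k body: add FIRST(k body) = { k }.
In factor -> factor cond: cond is at the end, add FOLLOW(factor) = { $, e, k, w }.
Union: FOLLOW(cond) = { $, e, k, w }.

{ $, e, k, w }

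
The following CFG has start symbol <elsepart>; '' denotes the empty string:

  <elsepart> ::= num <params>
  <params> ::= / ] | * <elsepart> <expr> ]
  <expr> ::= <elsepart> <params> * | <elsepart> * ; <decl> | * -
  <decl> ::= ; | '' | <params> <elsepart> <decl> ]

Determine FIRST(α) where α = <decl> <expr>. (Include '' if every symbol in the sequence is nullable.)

{ *, /, ;, num }

Add FIRST(<decl>)\{''} = { *, /, ; }; <decl> is nullable, continue.
Add FIRST(<expr>) = { *, num }; <expr> is not nullable, stop.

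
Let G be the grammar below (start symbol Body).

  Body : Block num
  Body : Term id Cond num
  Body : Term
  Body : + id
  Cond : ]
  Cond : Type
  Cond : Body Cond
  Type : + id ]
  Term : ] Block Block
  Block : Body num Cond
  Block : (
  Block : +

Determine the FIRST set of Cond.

{ (, +, ] }

Cond : ] contributes {]}.
From Cond : Type: add FIRST(Type) = { + }.
From Cond : Body Cond: add FIRST(Body) = { (, +, ] }.
Union: FIRST(Cond) = { (, +, ] }.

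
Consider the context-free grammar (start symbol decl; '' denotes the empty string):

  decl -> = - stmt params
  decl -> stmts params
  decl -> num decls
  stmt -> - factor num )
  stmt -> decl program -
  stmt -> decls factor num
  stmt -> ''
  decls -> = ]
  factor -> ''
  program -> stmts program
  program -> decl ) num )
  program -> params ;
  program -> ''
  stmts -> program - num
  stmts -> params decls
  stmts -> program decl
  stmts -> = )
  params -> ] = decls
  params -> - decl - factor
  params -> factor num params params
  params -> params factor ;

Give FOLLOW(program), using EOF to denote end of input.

{ -, =, ], num }

In stmt -> decl program -: add FIRST(-) = { - }.
In program -> stmts program: program is at the end, add FOLLOW(program) = { -, =, ], num }.
In stmts -> program - num: add FIRST(- num) = { - }.
In stmts -> program decl: add FIRST(decl) = { -, =, ], num }.
Union: FOLLOW(program) = { -, =, ], num }.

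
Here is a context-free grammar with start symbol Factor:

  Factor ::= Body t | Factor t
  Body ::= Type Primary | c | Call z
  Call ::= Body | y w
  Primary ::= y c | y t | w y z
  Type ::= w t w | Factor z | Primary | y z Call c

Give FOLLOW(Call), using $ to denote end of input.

{ c, z }

In Body ::= Call z: add FIRST(z) = { z }.
In Type ::= y z Call c: add FIRST(c) = { c }.
Union: FOLLOW(Call) = { c, z }.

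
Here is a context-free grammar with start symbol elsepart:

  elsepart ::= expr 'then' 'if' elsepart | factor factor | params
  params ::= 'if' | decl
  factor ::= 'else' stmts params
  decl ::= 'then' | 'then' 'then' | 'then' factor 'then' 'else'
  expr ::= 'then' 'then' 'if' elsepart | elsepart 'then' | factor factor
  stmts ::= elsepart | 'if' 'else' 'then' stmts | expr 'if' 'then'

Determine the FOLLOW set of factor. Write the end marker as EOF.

{ EOF, 'else', 'if', 'then' }

In elsepart ::= factor factor: add FIRST(factor) = { 'else' }.
In elsepart ::= factor factor: factor is at the end, add FOLLOW(elsepart) = { EOF, 'if', 'then' }.
In decl ::= 'then' factor 'then' 'else': add FIRST('then' 'else') = { 'then' }.
In expr ::= factor factor: add FIRST(factor) = { 'else' }.
In expr ::= factor factor: factor is at the end, add FOLLOW(expr) = { 'if', 'then' }.
Union: FOLLOW(factor) = { EOF, 'else', 'if', 'then' }.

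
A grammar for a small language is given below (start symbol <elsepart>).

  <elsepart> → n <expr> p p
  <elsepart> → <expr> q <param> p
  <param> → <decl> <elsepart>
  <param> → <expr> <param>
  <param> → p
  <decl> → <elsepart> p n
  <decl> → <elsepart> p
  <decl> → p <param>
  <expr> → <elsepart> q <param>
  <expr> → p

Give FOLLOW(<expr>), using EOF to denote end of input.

{ n, p, q }

In <elsepart> → n <expr> p p: add FIRST(p p) = { p }.
In <elsepart> → <expr> q <param> p: add FIRST(q <param> p) = { q }.
In <param> → <expr> <param>: add FIRST(<param>) = { n, p }.
Union: FOLLOW(<expr>) = { n, p, q }.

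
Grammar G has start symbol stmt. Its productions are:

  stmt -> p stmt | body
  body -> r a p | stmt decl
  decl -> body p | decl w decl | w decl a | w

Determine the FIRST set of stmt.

{ p, r }

stmt -> p stmt contributes {p}.
From stmt -> body: add FIRST(body) = { p, r }.
Union: FIRST(stmt) = { p, r }.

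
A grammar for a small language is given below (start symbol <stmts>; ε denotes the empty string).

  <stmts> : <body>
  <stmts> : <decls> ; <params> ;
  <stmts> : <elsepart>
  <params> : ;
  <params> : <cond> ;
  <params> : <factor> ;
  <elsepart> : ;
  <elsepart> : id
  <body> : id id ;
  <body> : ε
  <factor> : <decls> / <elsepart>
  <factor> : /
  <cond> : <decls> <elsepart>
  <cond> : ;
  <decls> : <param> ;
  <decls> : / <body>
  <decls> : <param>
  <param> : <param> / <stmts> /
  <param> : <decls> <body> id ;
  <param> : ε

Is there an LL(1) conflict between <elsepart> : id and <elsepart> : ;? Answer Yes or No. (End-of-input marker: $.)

No

FIRST(id) = { id } and FIRST(;) = { ; }.
The FIRST sets are disjoint and neither alternative is nullable — no conflict.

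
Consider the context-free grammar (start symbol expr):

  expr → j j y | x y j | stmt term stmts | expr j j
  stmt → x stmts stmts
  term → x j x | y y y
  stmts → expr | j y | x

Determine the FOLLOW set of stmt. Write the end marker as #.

In expr → stmt term stmts: add FIRST(term stmts) = { x, y }.
Union: FOLLOW(stmt) = { x, y }.

{ x, y }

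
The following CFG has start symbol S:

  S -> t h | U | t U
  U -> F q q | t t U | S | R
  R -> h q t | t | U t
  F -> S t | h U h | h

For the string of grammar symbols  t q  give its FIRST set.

{ t }

t is a terminal; add {t} and stop.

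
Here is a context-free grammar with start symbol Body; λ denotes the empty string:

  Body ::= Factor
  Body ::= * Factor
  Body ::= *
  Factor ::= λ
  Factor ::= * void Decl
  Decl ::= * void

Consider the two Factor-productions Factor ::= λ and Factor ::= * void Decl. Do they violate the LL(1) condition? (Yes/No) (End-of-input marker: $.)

FIRST(λ) = { λ } and FIRST(* void Decl) = { * }.
The first is nullable but FOLLOW(Factor) = { $ } is disjoint from FIRST of the second.

No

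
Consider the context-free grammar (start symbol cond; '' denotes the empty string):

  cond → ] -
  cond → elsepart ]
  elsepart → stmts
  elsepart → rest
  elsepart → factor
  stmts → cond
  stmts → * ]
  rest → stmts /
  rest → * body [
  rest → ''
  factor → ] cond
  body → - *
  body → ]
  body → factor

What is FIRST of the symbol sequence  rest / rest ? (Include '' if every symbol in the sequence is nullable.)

{ *, /, ] }

Add FIRST(rest)\{''} = { *, ] }; rest is nullable, continue.
/ is a terminal; add {/} and stop.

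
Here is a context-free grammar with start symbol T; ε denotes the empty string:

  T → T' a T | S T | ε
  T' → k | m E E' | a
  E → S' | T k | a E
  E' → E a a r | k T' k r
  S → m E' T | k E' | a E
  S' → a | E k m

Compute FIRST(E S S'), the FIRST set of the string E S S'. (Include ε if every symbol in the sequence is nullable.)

{ a, k, m }

Add FIRST(E) = { a, k, m }; E is not nullable, stop.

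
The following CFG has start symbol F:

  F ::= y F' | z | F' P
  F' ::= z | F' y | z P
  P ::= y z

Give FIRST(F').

{ z }

F' ::= z contributes {z}.
From F' ::= F' y: add FIRST(F') = { z }.
F' ::= z P contributes {z}.
Union: FIRST(F') = { z }.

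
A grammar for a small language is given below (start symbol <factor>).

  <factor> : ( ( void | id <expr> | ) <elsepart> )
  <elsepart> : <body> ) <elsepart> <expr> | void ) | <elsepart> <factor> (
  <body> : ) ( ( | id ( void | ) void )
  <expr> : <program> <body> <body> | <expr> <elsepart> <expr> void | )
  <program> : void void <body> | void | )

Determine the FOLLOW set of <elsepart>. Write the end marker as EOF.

{ (, ), id, void }

In <factor> : ) <elsepart> ): add FIRST()) = { ) }.
In <elsepart> : <body> ) <elsepart> <expr>: add FIRST(<expr>) = { ), void }.
In <elsepart> : <elsepart> <factor> (: add FIRST(<factor> () = { (, ), id }.
In <expr> : <expr> <elsepart> <expr> void: add FIRST(<expr> void) = { ), void }.
Union: FOLLOW(<elsepart>) = { (, ), id, void }.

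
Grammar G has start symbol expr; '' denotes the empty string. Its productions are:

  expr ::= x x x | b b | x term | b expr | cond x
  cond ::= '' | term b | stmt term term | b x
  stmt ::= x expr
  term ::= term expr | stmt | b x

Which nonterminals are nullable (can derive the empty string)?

Directly nullable (have an ''-production): cond.
No other nonterminal has a production whose RHS symbols are all nullable.

{ cond }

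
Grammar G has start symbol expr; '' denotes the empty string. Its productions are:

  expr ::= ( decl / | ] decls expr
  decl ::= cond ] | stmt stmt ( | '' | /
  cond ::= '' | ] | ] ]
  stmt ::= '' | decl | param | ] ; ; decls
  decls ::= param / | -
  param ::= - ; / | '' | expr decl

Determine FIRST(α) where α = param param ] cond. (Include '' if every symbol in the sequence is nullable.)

{ (, -, ] }

Add FIRST(param)\{''} = { (, -, ] }; param is nullable, continue.
Add FIRST(param)\{''} = { (, -, ] }; param is nullable, continue.
] is a terminal; add {]} and stop.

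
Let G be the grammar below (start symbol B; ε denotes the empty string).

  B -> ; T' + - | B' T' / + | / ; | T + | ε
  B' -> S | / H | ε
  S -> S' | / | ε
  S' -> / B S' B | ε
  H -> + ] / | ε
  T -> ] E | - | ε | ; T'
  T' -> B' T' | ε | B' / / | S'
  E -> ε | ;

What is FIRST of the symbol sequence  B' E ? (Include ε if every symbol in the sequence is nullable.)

{ /, ;, ε }

Add FIRST(B')\{ε} = { / }; B' is nullable, continue.
Add FIRST(E)\{ε} = { ; }; E is nullable, continue.
Every symbol is nullable, so include ε.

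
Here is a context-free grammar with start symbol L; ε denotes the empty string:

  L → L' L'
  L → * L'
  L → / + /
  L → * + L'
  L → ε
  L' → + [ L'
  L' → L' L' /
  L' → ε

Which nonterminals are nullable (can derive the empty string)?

{ L, L' }

Directly nullable (have an ε-production): L, L'.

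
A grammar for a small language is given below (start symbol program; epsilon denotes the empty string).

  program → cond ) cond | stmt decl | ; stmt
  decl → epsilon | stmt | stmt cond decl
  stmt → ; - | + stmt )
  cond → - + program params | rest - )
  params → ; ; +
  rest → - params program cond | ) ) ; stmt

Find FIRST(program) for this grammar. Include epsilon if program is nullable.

{ ), +, -, ; }

From program → cond ) cond: add FIRST(cond) = { ), - }.
From program → stmt decl: add FIRST(stmt) = { +, ; }.
program → ; stmt contributes {;}.
Union: FIRST(program) = { ), +, -, ; }.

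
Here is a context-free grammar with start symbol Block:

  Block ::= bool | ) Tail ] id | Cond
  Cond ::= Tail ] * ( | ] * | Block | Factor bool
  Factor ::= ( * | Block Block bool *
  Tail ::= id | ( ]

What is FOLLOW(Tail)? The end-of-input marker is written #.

{ ] }

In Block ::= ) Tail ] id: add FIRST(] id) = { ] }.
In Cond ::= Tail ] * (: add FIRST(] * () = { ] }.
Union: FOLLOW(Tail) = { ] }.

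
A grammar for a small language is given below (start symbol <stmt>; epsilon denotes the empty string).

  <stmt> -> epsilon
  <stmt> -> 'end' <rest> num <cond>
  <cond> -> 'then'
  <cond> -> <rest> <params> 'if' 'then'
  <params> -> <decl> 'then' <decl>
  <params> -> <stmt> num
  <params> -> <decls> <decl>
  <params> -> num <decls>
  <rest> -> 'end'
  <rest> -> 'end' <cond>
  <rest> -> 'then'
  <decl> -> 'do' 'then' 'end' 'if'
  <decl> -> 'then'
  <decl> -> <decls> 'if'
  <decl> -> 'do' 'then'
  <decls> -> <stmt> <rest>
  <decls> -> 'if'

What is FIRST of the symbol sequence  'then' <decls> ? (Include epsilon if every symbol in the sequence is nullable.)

{ 'then' }

'then' is a terminal; add {'then'} and stop.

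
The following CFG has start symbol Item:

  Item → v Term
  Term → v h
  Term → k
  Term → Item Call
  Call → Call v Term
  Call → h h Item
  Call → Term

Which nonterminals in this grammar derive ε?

No nonterminal has an empty production or an RHS whose symbols are all nullable.

{ } (none)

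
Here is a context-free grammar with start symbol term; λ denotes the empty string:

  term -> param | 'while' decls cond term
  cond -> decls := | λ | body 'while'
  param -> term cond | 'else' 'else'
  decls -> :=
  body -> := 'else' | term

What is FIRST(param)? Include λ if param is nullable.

{ 'else', 'while' }

From param -> term cond: add FIRST(term) = { 'else', 'while' }.
param -> 'else' 'else' contributes {'else'}.
Union: FIRST(param) = { 'else', 'while' }.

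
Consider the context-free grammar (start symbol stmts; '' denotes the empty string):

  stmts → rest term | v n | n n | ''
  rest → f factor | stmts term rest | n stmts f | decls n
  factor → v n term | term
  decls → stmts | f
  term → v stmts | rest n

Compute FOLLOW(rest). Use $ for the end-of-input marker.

{ f, n, v }

In stmts → rest term: add FIRST(term) = { f, n, v }.
In rest → stmts term rest: rest is at the end, add FOLLOW(rest) = { f, n, v }.
In term → rest n: add FIRST(n) = { n }.
Union: FOLLOW(rest) = { f, n, v }.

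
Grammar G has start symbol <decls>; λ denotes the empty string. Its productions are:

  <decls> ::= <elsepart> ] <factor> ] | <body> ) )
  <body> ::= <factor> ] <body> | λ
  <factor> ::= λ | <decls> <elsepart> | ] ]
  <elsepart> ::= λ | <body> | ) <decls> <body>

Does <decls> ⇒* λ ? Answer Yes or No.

Nullable nonterminals: <body>, <elsepart>, <factor>.
No production of <decls> has an RHS whose symbols are all nullable, so <decls> is not nullable.

No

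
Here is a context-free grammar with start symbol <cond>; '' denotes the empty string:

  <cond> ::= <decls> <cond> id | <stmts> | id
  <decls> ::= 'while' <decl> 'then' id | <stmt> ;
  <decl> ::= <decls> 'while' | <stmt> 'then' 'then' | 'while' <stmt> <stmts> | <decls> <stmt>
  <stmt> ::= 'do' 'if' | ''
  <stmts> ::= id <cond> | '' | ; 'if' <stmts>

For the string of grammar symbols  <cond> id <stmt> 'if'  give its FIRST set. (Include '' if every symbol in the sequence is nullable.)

{ 'do', 'while', ;, id }

Add FIRST(<cond>)\{''} = { 'do', 'while', ;, id }; <cond> is nullable, continue.
id is a terminal; add {id} and stop.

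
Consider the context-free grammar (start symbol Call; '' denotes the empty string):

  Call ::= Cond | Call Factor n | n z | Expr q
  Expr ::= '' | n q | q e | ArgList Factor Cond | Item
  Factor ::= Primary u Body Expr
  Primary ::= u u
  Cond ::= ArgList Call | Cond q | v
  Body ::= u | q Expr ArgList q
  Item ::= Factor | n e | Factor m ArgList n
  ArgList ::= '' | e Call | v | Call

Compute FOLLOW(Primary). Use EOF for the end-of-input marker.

In Factor ::= Primary u Body Expr: add FIRST(u Body Expr) = { u }.
Union: FOLLOW(Primary) = { u }.

{ u }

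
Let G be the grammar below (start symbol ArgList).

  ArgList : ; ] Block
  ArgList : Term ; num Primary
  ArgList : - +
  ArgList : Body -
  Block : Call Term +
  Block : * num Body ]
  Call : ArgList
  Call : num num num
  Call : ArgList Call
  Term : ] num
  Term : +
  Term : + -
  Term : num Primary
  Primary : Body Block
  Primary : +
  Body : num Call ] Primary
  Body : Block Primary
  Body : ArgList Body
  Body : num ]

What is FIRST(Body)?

Body : num Call ] Primary contributes {num}.
From Body : Block Primary: add FIRST(Block) = { *, +, -, ;, ], num }.
From Body : ArgList Body: add FIRST(ArgList) = { *, +, -, ;, ], num }.
Body : num ] contributes {num}.
Union: FIRST(Body) = { *, +, -, ;, ], num }.

{ *, +, -, ;, ], num }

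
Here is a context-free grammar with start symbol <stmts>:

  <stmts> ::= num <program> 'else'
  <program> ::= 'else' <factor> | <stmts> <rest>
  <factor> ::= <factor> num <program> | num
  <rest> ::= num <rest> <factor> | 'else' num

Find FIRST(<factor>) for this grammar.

{ num }

From <factor> ::= <factor> num <program>: add FIRST(<factor>) = { num }.
<factor> ::= num contributes {num}.
Union: FIRST(<factor>) = { num }.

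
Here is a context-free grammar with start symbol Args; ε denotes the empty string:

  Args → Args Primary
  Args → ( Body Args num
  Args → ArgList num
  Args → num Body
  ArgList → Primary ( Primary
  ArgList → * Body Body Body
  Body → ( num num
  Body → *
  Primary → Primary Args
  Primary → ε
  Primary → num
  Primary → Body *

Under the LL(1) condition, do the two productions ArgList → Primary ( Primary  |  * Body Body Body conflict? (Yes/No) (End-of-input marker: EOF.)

Yes

FIRST(Primary ( Primary) = { (, *, num } and FIRST(* Body Body Body) = { * }.
Both contain *, so the two alternatives are not disjoint — LL(1) conflict.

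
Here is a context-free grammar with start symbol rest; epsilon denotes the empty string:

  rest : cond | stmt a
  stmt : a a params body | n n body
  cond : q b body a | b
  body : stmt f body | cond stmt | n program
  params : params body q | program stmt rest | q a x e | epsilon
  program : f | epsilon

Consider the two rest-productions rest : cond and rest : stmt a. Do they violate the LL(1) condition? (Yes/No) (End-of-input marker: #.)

FIRST(cond) = { b, q } and FIRST(stmt a) = { a, n }.
The FIRST sets are disjoint and neither alternative is nullable — no conflict.

No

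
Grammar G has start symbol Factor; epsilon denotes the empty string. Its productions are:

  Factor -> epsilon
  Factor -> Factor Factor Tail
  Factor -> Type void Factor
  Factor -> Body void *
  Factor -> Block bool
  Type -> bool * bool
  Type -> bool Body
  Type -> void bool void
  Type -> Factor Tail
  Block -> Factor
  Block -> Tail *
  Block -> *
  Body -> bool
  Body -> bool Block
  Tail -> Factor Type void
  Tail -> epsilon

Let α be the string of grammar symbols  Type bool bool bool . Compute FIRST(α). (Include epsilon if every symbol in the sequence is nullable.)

{ *, bool, void }

Add FIRST(Type)\{epsilon} = { *, bool, void }; Type is nullable, continue.
bool is a terminal; add {bool} and stop.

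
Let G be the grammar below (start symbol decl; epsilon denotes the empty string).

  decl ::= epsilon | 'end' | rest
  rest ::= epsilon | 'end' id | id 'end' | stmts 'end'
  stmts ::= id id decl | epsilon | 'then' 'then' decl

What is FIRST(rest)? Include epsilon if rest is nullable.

rest ::= epsilon contributes epsilon.
rest ::= 'end' id contributes {'end'}.
rest ::= id 'end' contributes {id}.
From rest ::= stmts 'end': stmts nullable, take FIRST(stmts) ∪ {'end'} = { 'end', 'then', id }.
Union: FIRST(rest) = { 'end', 'then', id, epsilon }.

{ 'end', 'then', id, epsilon }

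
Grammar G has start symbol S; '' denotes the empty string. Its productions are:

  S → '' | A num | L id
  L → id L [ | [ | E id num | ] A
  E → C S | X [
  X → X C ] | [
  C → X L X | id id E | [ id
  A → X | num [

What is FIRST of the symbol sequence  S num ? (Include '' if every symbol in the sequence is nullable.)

{ [, ], id, num }

Add FIRST(S)\{''} = { [, ], id, num }; S is nullable, continue.
num is a terminal; add {num} and stop.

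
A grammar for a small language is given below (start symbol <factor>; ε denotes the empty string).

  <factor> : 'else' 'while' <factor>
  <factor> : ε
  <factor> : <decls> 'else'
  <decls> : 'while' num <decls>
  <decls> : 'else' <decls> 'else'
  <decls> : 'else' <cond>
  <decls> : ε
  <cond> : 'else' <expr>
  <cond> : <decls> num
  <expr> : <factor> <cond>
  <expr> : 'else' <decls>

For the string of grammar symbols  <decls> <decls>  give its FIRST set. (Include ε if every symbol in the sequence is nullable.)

Add FIRST(<decls>)\{ε} = { 'else', 'while' }; <decls> is nullable, continue.
Add FIRST(<decls>)\{ε} = { 'else', 'while' }; <decls> is nullable, continue.
Every symbol is nullable, so include ε.

{ 'else', 'while', ε }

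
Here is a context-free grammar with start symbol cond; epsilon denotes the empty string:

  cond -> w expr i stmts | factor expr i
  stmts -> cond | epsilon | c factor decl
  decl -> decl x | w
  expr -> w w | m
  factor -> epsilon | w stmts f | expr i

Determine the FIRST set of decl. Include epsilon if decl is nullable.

From decl -> decl x: add FIRST(decl) = { w }.
decl -> w contributes {w}.
Union: FIRST(decl) = { w }.

{ w }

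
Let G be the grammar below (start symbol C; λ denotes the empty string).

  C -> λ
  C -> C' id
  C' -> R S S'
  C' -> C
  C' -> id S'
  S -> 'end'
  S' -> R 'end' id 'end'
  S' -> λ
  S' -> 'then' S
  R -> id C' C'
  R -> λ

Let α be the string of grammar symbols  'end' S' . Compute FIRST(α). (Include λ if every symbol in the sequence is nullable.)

'end' is a terminal; add {'end'} and stop.

{ 'end' }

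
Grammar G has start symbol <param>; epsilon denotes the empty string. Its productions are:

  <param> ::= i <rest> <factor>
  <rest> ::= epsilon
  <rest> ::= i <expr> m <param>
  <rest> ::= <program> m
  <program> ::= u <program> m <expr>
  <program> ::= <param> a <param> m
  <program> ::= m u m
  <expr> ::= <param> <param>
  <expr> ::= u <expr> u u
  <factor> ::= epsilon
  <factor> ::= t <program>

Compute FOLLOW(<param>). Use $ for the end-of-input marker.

<param> is the start symbol, so $ ∈ FOLLOW(<param>).
In <rest> ::= i <expr> m <param>: <param> is at the end, add FOLLOW(<rest>) = { $, a, i, m, t, u }.
In <program> ::= <param> a <param> m: add FIRST(a <param> m) = { a }.
In <program> ::= <param> a <param> m: add FIRST(m) = { m }.
In <expr> ::= <param> <param>: add FIRST(<param>) = { i }.
In <expr> ::= <param> <param>: <param> is at the end, add FOLLOW(<expr>) = { $, a, i, m, t, u }.
Union: FOLLOW(<param>) = { $, a, i, m, t, u }.

{ $, a, i, m, t, u }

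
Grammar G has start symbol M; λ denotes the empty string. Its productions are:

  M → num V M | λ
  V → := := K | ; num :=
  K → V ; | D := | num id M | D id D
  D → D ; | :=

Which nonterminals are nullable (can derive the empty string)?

Directly nullable (have an λ-production): M.
No other nonterminal has a production whose RHS symbols are all nullable.

{ M }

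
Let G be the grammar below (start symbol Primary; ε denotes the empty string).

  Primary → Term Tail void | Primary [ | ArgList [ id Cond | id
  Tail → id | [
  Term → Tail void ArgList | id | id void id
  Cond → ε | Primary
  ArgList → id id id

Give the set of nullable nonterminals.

{ Cond }

Directly nullable (have an ε-production): Cond.
No other nonterminal has a production whose RHS symbols are all nullable.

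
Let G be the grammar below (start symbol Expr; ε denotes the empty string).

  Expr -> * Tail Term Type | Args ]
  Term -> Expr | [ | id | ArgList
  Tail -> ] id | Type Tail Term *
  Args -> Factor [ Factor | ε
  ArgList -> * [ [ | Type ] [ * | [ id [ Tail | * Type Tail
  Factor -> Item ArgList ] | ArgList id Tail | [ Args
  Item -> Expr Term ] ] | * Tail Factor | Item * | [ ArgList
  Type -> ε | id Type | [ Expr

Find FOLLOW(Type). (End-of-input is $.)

{ $, *, [, ], id }

In Expr -> * Tail Term Type: Type is at the end, add FOLLOW(Expr) = { $, *, [, ], id }.
In Tail -> Type Tail Term *: add FIRST(Tail Term *) = { [, ], id }.
In ArgList -> Type ] [ *: add FIRST(] [ *) = { ] }.
In ArgList -> * Type Tail: add FIRST(Tail) = { [, ], id }.
In Type -> id Type: Type is at the end, add FOLLOW(Type) = { $, *, [, ], id }.
Union: FOLLOW(Type) = { $, *, [, ], id }.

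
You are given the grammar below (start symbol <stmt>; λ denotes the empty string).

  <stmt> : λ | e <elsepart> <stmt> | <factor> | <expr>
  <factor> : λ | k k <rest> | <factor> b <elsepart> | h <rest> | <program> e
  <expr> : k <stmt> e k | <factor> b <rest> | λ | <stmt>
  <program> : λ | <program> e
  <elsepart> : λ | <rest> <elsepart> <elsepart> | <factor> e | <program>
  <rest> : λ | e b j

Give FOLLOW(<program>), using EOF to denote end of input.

{ EOF, b, e, h, k }

In <factor> : <program> e: add FIRST(e) = { e }.
In <program> : <program> e: add FIRST(e) = { e }.
In <elsepart> : <program>: <program> is at the end, add FOLLOW(<elsepart>) = { EOF, b, e, h, k }.
Union: FOLLOW(<program>) = { EOF, b, e, h, k }.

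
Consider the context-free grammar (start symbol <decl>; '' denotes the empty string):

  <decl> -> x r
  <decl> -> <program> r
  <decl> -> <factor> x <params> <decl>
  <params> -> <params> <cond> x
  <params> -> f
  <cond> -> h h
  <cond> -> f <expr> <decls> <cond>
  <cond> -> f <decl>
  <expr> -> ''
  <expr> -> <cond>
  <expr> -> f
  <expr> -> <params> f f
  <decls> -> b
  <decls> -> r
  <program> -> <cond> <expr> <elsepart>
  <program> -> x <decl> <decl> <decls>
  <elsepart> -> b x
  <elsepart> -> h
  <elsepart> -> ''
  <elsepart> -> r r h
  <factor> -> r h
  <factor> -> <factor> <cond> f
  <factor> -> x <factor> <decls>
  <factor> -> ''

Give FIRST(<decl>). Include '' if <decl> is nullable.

{ f, h, r, x }

<decl> -> x r contributes {x}.
From <decl> -> <program> r: add FIRST(<program>) = { f, h, x }.
From <decl> -> <factor> x <params> <decl>: <factor> nullable, take FIRST(<factor>) ∪ {x} = { f, h, r, x }.
Union: FIRST(<decl>) = { f, h, r, x }.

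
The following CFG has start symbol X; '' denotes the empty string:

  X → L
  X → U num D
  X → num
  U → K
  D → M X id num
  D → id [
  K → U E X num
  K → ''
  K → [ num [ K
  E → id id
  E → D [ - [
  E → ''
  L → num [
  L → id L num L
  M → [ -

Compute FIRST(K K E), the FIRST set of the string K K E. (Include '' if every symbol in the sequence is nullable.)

{ [, id, num, '' }

Add FIRST(K)\{''} = { [, id, num }; K is nullable, continue.
Add FIRST(K)\{''} = { [, id, num }; K is nullable, continue.
Add FIRST(E)\{''} = { [, id }; E is nullable, continue.
Every symbol is nullable, so include ''.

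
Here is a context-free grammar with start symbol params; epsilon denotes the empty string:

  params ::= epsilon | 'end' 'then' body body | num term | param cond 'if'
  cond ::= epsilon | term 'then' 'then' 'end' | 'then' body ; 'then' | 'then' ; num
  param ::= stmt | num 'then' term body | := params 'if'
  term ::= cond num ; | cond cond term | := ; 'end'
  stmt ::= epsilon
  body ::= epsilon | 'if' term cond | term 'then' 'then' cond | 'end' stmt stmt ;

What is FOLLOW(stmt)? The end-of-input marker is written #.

In param ::= stmt: stmt is at the end, add FOLLOW(param) = { 'if', 'then', :=, num }.
In body ::= 'end' stmt stmt ;: add FIRST(stmt ;) = { ; }.
In body ::= 'end' stmt stmt ;: add FIRST(;) = { ; }.
Union: FOLLOW(stmt) = { 'if', 'then', :=, ;, num }.

{ 'if', 'then', :=, ;, num }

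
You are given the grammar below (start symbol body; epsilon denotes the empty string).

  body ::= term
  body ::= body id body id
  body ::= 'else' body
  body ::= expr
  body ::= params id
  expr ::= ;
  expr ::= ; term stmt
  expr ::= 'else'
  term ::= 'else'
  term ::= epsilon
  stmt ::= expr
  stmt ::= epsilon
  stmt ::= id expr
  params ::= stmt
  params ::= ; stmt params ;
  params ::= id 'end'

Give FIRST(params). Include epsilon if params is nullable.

From params ::= stmt: add FIRST(stmt) = { 'else', ;, id, epsilon } (including epsilon since stmt is nullable).
params ::= ; stmt params ; contributes {;}.
params ::= id 'end' contributes {id}.
Union: FIRST(params) = { 'else', ;, id, epsilon }.

{ 'else', ;, id, epsilon }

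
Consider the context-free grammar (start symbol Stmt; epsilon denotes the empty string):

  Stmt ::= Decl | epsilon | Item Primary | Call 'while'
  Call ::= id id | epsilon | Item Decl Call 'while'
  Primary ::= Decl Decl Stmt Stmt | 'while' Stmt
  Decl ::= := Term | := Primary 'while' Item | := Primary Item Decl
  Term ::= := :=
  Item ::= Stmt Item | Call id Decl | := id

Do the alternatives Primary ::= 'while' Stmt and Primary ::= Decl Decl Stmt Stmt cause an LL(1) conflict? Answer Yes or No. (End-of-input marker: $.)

FIRST('while' Stmt) = { 'while' } and FIRST(Decl Decl Stmt Stmt) = { := }.
The FIRST sets are disjoint and neither alternative is nullable — no conflict.

No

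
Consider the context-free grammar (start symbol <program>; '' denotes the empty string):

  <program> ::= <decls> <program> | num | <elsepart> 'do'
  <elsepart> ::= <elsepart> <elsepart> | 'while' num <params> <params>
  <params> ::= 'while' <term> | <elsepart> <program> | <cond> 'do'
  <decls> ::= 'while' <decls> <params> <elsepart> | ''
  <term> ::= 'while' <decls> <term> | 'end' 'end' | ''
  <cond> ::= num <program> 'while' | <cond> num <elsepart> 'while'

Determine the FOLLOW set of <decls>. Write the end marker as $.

{ 'do', 'end', 'while', num }

In <program> ::= <decls> <program>: add FIRST(<program>) = { 'while', num }.
In <decls> ::= 'while' <decls> <params> <elsepart>: add FIRST(<params> <elsepart>) = { 'while', num }.
In <term> ::= 'while' <decls> <term>: add FIRST(<term>)\{''} = { 'end', 'while' }.
  Since <term> is nullable, also add FOLLOW(<term>) = { 'do', 'end', 'while', num }.
Union: FOLLOW(<decls>) = { 'do', 'end', 'while', num }.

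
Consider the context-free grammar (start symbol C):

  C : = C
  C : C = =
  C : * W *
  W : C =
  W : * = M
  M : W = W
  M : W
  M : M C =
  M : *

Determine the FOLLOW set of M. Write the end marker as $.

In W : * = M: M is at the end, add FOLLOW(W) = { *, = }.
In M : M C =: add FIRST(C =) = { *, = }.
Union: FOLLOW(M) = { *, = }.

{ *, = }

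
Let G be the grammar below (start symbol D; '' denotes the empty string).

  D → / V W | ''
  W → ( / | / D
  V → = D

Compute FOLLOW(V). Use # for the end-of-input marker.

In D → / V W: add FIRST(W) = { (, / }.
Union: FOLLOW(V) = { (, / }.

{ (, / }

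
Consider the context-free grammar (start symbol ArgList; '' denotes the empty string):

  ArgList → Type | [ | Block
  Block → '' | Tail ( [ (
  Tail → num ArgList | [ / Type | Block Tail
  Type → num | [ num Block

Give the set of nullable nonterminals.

Directly nullable (have an ''-production): Block.
ArgList → Block with every symbol nullable, so ArgList is nullable.
No other nonterminal has a production whose RHS symbols are all nullable.

{ ArgList, Block }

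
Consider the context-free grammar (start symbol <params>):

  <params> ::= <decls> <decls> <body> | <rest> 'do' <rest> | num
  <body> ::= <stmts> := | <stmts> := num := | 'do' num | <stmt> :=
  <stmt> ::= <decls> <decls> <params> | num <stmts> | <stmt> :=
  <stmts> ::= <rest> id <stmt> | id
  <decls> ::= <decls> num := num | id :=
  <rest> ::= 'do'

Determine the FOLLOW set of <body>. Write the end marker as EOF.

In <params> ::= <decls> <decls> <body>: <body> is at the end, add FOLLOW(<params>) = { EOF, := }.
Union: FOLLOW(<body>) = { EOF, := }.

{ EOF, := }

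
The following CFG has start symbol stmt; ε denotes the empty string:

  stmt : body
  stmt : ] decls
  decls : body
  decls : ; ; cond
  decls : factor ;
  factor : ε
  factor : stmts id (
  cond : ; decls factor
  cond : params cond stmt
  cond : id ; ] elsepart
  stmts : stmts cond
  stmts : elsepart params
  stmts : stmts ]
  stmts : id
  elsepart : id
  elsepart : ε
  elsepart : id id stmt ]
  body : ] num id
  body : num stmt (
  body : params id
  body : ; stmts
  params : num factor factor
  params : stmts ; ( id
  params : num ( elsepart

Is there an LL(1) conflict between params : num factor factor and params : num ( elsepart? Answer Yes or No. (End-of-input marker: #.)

Yes

FIRST(num factor factor) = { num } and FIRST(num ( elsepart) = { num }.
Both contain num, so the two alternatives are not disjoint — LL(1) conflict.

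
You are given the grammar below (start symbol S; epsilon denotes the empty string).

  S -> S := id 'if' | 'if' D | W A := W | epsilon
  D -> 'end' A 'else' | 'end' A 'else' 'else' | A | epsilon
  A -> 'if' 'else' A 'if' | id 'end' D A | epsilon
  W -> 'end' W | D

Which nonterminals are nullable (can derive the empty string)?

Directly nullable (have an epsilon-production): S, D, A.
W -> D with every symbol nullable, so W is nullable.

{ A, D, S, W }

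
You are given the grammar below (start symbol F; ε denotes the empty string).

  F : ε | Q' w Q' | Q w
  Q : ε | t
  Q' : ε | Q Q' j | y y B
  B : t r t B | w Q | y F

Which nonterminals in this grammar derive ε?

Directly nullable (have an ε-production): F, Q, Q'.
No other nonterminal has a production whose RHS symbols are all nullable.

{ F, Q, Q' }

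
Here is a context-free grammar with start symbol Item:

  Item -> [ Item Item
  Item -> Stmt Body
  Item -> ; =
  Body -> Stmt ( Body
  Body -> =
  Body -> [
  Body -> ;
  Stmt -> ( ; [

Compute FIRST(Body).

{ (, ;, =, [ }

From Body -> Stmt ( Body: add FIRST(Stmt) = { ( }.
Body -> = contributes {=}.
Body -> [ contributes {[}.
Body -> ; contributes {;}.
Union: FIRST(Body) = { (, ;, =, [ }.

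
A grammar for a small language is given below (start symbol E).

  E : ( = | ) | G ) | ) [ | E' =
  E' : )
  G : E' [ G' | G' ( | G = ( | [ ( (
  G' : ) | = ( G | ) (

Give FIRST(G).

From G : E' [ G': add FIRST(E') = { ) }.
From G : G' (: add FIRST(G') = { ), = }.
From G : G = (: add FIRST(G) = { ), =, [ }.
G : [ ( ( contributes {[}.
Union: FIRST(G) = { ), =, [ }.

{ ), =, [ }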